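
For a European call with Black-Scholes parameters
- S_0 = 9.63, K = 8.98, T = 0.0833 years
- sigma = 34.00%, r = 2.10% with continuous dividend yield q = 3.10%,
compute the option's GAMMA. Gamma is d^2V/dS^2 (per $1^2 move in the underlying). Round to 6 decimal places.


Answer: Gamma = 0.317194

Derivation:
d1 = 0.7527274871; d2 = 0.6545975733
phi(d1) = 0.3005209326; exp(-qT) = 0.9974210313; exp(-rT) = 0.9982522291
Gamma = exp(-qT) * phi(d1) / (S * sigma * sqrt(T)) = 0.9974210313 * 0.3005209326 / (9.6300 * 0.3400 * 0.2886173938) = 0.317194


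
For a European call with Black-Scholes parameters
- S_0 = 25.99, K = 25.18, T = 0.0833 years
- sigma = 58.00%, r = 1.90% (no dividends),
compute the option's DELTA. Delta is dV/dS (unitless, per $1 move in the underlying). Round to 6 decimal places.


d1 = 0.2822946217; d2 = 0.1148965333
phi(d1) = 0.3833588973; exp(-qT) = 1.0000000000; exp(-rT) = 0.9984185518
N(d1) = 0.6111411954
Delta = exp(-qT) * N(d1) = 1.0000000000 * 0.6111411954 = 0.611141

Answer: Delta = 0.611141


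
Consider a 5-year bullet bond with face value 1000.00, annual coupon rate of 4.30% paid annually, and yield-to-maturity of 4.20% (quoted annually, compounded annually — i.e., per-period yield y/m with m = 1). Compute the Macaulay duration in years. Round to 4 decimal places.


Answer: Macaulay duration = 4.6054 years

Derivation:
Coupon per period c = face * coupon_rate / m = 43.000000
Periods per year m = 1; per-period yield y/m = 0.042000
Number of cashflows N = 5
Cashflows (t years, CF_t, discount factor 1/(1+y/m)^(m*t), PV):
  t = 1.0000: CF_t = 43.000000, DF = 0.959693, PV = 41.266795
  t = 2.0000: CF_t = 43.000000, DF = 0.921010, PV = 39.603450
  t = 3.0000: CF_t = 43.000000, DF = 0.883887, PV = 38.007149
  t = 4.0000: CF_t = 43.000000, DF = 0.848260, PV = 36.475191
  t = 5.0000: CF_t = 1043.000000, DF = 0.814069, PV = 849.074335
Price P = sum_t PV_t = 1004.426920
Macaulay numerator sum_t t * PV_t:
  t * PV_t at t = 1.0000: 41.266795
  t * PV_t at t = 2.0000: 79.206899
  t * PV_t at t = 3.0000: 114.021448
  t * PV_t at t = 4.0000: 145.900766
  t * PV_t at t = 5.0000: 4245.371675
Macaulay duration D = (sum_t t * PV_t) / P = 4625.767583 / 1004.426920 = 4.605380


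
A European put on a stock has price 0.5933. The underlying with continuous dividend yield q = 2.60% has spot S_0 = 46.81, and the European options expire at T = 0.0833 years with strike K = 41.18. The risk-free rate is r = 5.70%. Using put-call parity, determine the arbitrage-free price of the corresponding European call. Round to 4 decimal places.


Put-call parity: C - P = S_0 * exp(-qT) - K * exp(-rT).
S_0 * exp(-qT) = 46.8100 * 0.99783654 = 46.70872861
K * exp(-rT) = 41.1800 * 0.99526315 = 40.98493670
C = P + S*exp(-qT) - K*exp(-rT)
C = 0.5933 + 46.70872861 - 40.98493670 = 6.3171

Answer: Call price = 6.3171


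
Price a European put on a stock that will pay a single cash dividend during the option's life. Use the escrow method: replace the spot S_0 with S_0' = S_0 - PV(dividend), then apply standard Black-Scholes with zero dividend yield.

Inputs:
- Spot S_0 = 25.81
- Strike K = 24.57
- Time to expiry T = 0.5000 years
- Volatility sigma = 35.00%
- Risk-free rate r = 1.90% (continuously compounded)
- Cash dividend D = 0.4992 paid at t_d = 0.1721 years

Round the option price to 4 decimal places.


PV(D) = D * exp(-r * t_d) = 0.4992 * 0.99673544 = 0.49757033
S_0' = S_0 - PV(D) = 25.8100 - 0.49757033 = 25.31242967
d1 = (ln(S_0'/K) + (r + sigma^2/2)*T) / (sigma*sqrt(T)) = 0.28241594
d2 = d1 - sigma*sqrt(T) = 0.03492857
exp(-rT) = 0.99054498
N(-d1) = 0.38881230; N(-d2) = 0.48606835
P = K * exp(-rT) * N(-d2) - S_0' * N(-d1) = 24.5700 * 0.99054498 * 0.48606835 - 25.31242967 * 0.38881230 = 1.9880

Answer: Price = 1.9880


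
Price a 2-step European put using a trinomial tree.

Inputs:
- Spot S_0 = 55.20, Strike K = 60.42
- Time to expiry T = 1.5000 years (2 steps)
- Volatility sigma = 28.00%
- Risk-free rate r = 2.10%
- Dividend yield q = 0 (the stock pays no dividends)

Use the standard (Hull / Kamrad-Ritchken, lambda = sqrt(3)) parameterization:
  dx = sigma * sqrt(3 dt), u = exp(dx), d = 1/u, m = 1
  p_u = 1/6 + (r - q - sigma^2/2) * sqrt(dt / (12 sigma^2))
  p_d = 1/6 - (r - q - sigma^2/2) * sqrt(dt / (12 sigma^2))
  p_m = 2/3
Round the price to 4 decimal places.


dt = T/N = 0.750000; dx = sigma*sqrt(3*dt) = 0.420000
u = exp(dx) = 1.521962; d = 1/u = 0.657047
p_u = 0.150417, p_m = 0.666667, p_d = 0.182917
Discount per step: exp(-r*dt) = 0.984373
Stock lattice S(k, j) with j the centered position index:
  k=0: S(0,+0) = 55.2000
  k=1: S(1,-1) = 36.2690; S(1,+0) = 55.2000; S(1,+1) = 84.0123
  k=2: S(2,-2) = 23.8304; S(2,-1) = 36.2690; S(2,+0) = 55.2000; S(2,+1) = 84.0123; S(2,+2) = 127.8635
Terminal payoffs V(N, j) = max(K - S_T, 0):
  V(2,-2) = 36.589579; V(2,-1) = 24.151016; V(2,+0) = 5.220000; V(2,+1) = 0.000000; V(2,+2) = 0.000000
Backward induction: V(k, j) = exp(-r*dt) * [p_u * V(k+1, j+1) + p_m * V(k+1, j) + p_d * V(k+1, j-1)]
  V(1,-1) = exp(-r*dt) * [p_u*5.220000 + p_m*24.151016 + p_d*36.589579] = 23.210241
  V(1,+0) = exp(-r*dt) * [p_u*0.000000 + p_m*5.220000 + p_d*24.151016] = 7.774210
  V(1,+1) = exp(-r*dt) * [p_u*0.000000 + p_m*0.000000 + p_d*5.220000] = 0.939904
  V(0,+0) = exp(-r*dt) * [p_u*0.939904 + p_m*7.774210 + p_d*23.210241] = 9.420181

Answer: Price = V(0,0) = 9.4202


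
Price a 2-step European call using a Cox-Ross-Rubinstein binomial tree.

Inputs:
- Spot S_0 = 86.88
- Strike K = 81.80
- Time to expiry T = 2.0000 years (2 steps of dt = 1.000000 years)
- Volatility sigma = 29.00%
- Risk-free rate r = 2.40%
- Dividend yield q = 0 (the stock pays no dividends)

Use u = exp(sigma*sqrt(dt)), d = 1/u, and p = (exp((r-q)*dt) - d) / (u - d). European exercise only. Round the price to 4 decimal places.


dt = T/N = 1.000000
u = exp(sigma*sqrt(dt)) = 1.336427; d = 1/u = 0.748264
p = (exp((r-q)*dt) - d) / (u - d) = 0.469302
Discount per step: exp(-r*dt) = 0.976286
Stock lattice S(k, i) with i counting down-moves:
  k=0: S(0,0) = 86.8800
  k=1: S(1,0) = 116.1088; S(1,1) = 65.0091
  k=2: S(2,0) = 155.1710; S(2,1) = 86.8800; S(2,2) = 48.6440
Terminal payoffs V(N, i) = max(S_T - K, 0):
  V(2,0) = 73.371019; V(2,1) = 5.080000; V(2,2) = 0.000000
Backward induction: V(k, i) = exp(-r*dt) * [p * V(k+1, i) + (1-p) * V(k+1, i+1)].
  V(1,0) = exp(-r*dt) * [p*73.371019 + (1-p)*5.080000] = 36.248649
  V(1,1) = exp(-r*dt) * [p*5.080000 + (1-p)*0.000000] = 2.327520
  V(0,0) = exp(-r*dt) * [p*36.248649 + (1-p)*2.327520] = 17.814078

Answer: Price = V(0,0) = 17.8141


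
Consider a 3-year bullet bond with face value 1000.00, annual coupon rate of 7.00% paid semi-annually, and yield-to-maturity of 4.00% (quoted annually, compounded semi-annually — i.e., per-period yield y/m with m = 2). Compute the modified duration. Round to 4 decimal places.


Coupon per period c = face * coupon_rate / m = 35.000000
Periods per year m = 2; per-period yield y/m = 0.020000
Number of cashflows N = 6
Cashflows (t years, CF_t, discount factor 1/(1+y/m)^(m*t), PV):
  t = 0.5000: CF_t = 35.000000, DF = 0.980392, PV = 34.313725
  t = 1.0000: CF_t = 35.000000, DF = 0.961169, PV = 33.640907
  t = 1.5000: CF_t = 35.000000, DF = 0.942322, PV = 32.981282
  t = 2.0000: CF_t = 35.000000, DF = 0.923845, PV = 32.334590
  t = 2.5000: CF_t = 35.000000, DF = 0.905731, PV = 31.700578
  t = 3.0000: CF_t = 1035.000000, DF = 0.887971, PV = 919.050381
Price P = sum_t PV_t = 1084.021463
First compute Macaulay numerator sum_t t * PV_t:
  t * PV_t at t = 0.5000: 17.156863
  t * PV_t at t = 1.0000: 33.640907
  t * PV_t at t = 1.5000: 49.471923
  t * PV_t at t = 2.0000: 64.669180
  t * PV_t at t = 2.5000: 79.251446
  t * PV_t at t = 3.0000: 2757.151142
Macaulay duration D = 3001.341460 / 1084.021463 = 2.768710
Modified duration = D / (1 + y/m) = 2.768710 / (1 + 0.020000) = 2.714422

Answer: Modified duration = 2.7144


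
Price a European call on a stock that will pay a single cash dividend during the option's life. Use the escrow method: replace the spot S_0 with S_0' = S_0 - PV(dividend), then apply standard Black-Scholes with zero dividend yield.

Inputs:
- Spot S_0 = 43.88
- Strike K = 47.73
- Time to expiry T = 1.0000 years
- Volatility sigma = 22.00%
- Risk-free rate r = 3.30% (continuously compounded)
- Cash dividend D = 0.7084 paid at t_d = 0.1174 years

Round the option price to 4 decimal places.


Answer: Price = 2.5911

Derivation:
PV(D) = D * exp(-r * t_d) = 0.7084 * 0.99613330 = 0.70566083
S_0' = S_0 - PV(D) = 43.8800 - 0.70566083 = 43.17433917
d1 = (ln(S_0'/K) + (r + sigma^2/2)*T) / (sigma*sqrt(T)) = -0.19597188
d2 = d1 - sigma*sqrt(T) = -0.41597188
exp(-rT) = 0.96753856
N(d1) = 0.42231609; N(d2) = 0.33871529
C = S_0' * N(d1) - K * exp(-rT) * N(d2) = 43.17433917 * 0.42231609 - 47.7300 * 0.96753856 * 0.33871529 = 2.5911


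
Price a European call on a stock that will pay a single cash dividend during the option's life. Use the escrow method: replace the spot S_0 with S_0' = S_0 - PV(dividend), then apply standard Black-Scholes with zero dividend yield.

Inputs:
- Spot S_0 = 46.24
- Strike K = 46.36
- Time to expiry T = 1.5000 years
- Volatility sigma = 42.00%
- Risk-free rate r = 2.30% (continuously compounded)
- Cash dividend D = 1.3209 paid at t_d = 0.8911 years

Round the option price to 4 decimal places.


PV(D) = D * exp(-r * t_d) = 1.3209 * 0.97971330 = 1.29410330
S_0' = S_0 - PV(D) = 46.2400 - 1.29410330 = 44.94589670
d1 = (ln(S_0'/K) + (r + sigma^2/2)*T) / (sigma*sqrt(T)) = 0.26404421
d2 = d1 - sigma*sqrt(T) = -0.25034864
exp(-rT) = 0.96608834
N(d1) = 0.60412707; N(d2) = 0.40115887
C = S_0' * N(d1) - K * exp(-rT) * N(d2) = 44.94589670 * 0.60412707 - 46.3600 * 0.96608834 * 0.40115887 = 9.1860

Answer: Price = 9.1860


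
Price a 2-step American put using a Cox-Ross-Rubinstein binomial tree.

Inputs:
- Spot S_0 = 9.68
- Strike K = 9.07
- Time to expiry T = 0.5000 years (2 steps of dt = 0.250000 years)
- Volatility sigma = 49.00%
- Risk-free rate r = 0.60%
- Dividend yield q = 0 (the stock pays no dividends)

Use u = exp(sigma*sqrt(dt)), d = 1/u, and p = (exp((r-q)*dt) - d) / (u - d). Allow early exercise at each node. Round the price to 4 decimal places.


Answer: Price = V(0,0) = 0.9744

Derivation:
dt = T/N = 0.250000
u = exp(sigma*sqrt(dt)) = 1.277621; d = 1/u = 0.782705
p = (exp((r-q)*dt) - d) / (u - d) = 0.442088
Discount per step: exp(-r*dt) = 0.998501
Stock lattice S(k, i) with i counting down-moves:
  k=0: S(0,0) = 9.6800
  k=1: S(1,0) = 12.3674; S(1,1) = 7.5766
  k=2: S(2,0) = 15.8008; S(2,1) = 9.6800; S(2,2) = 5.9302
Terminal payoffs V(N, i) = max(K - S_T, 0):
  V(2,0) = 0.000000; V(2,1) = 0.000000; V(2,2) = 3.139777
Backward induction: V(k, i) = exp(-r*dt) * [p * V(k+1, i) + (1-p) * V(k+1, i+1)]; then take max(V_cont, immediate exercise) for American.
  V(1,0) = exp(-r*dt) * [p*0.000000 + (1-p)*0.000000] = 0.000000; exercise = 0.000000; V(1,0) = max -> 0.000000
  V(1,1) = exp(-r*dt) * [p*0.000000 + (1-p)*3.139777] = 1.749095; exercise = 1.493420; V(1,1) = max -> 1.749095
  V(0,0) = exp(-r*dt) * [p*0.000000 + (1-p)*1.749095] = 0.974379; exercise = 0.000000; V(0,0) = max -> 0.974379


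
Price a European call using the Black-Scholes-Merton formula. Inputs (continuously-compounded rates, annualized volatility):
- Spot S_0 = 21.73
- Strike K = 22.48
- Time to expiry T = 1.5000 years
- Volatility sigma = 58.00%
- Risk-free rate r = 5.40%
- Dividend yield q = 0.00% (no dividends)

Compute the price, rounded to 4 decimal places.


Answer: Price = 6.4043

Derivation:
d1 = (ln(S/K) + (r - q + 0.5*sigma^2) * T) / (sigma * sqrt(T)) = 0.42143579
d2 = d1 - sigma * sqrt(T) = -0.28891623
exp(-rT) = 0.92219369; exp(-qT) = 1.00000000
C = S_0 * exp(-qT) * N(d1) - K * exp(-rT) * N(d2)
N(d1) = 0.66328156; N(d2) = 0.38632274
C = 21.7300 * 1.00000000 * 0.66328156 - 22.4800 * 0.92219369 * 0.38632274 = 6.4043


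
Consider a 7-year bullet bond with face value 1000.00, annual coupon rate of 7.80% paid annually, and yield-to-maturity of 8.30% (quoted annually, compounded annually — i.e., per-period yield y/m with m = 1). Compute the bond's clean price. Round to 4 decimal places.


Answer: Price = 974.2331

Derivation:
Coupon per period c = face * coupon_rate / m = 78.000000
Periods per year m = 1; per-period yield y/m = 0.083000
Number of cashflows N = 7
Cashflows (t years, CF_t, discount factor 1/(1+y/m)^(m*t), PV):
  t = 1.0000: CF_t = 78.000000, DF = 0.923361, PV = 72.022161
  t = 2.0000: CF_t = 78.000000, DF = 0.852596, PV = 66.502457
  t = 3.0000: CF_t = 78.000000, DF = 0.787254, PV = 61.405777
  t = 4.0000: CF_t = 78.000000, DF = 0.726919, PV = 56.699702
  t = 5.0000: CF_t = 78.000000, DF = 0.671209, PV = 52.354295
  t = 6.0000: CF_t = 78.000000, DF = 0.619768, PV = 48.341916
  t = 7.0000: CF_t = 1078.000000, DF = 0.572270, PV = 616.906810
Price P = sum_t PV_t = 974.233119


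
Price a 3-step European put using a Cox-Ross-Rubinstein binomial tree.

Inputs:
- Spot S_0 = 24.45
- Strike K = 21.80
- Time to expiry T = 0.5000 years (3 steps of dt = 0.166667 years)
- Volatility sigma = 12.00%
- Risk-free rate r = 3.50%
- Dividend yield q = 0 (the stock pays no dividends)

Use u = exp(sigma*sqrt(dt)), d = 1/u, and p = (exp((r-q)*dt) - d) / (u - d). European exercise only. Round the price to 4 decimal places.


dt = T/N = 0.166667
u = exp(sigma*sqrt(dt)) = 1.050210; d = 1/u = 0.952191
p = (exp((r-q)*dt) - d) / (u - d) = 0.547441
Discount per step: exp(-r*dt) = 0.994184
Stock lattice S(k, i) with i counting down-moves:
  k=0: S(0,0) = 24.4500
  k=1: S(1,0) = 25.6776; S(1,1) = 23.2811
  k=2: S(2,0) = 26.9669; S(2,1) = 24.4500; S(2,2) = 22.1680
  k=3: S(3,0) = 28.3209; S(3,1) = 25.6776; S(3,2) = 23.2811; S(3,3) = 21.1082
Terminal payoffs V(N, i) = max(K - S_T, 0):
  V(3,0) = 0.000000; V(3,1) = 0.000000; V(3,2) = 0.000000; V(3,3) = 0.691816
Backward induction: V(k, i) = exp(-r*dt) * [p * V(k+1, i) + (1-p) * V(k+1, i+1)].
  V(2,0) = exp(-r*dt) * [p*0.000000 + (1-p)*0.000000] = 0.000000
  V(2,1) = exp(-r*dt) * [p*0.000000 + (1-p)*0.000000] = 0.000000
  V(2,2) = exp(-r*dt) * [p*0.000000 + (1-p)*0.691816] = 0.311266
  V(1,0) = exp(-r*dt) * [p*0.000000 + (1-p)*0.000000] = 0.000000
  V(1,1) = exp(-r*dt) * [p*0.000000 + (1-p)*0.311266] = 0.140047
  V(0,0) = exp(-r*dt) * [p*0.000000 + (1-p)*0.140047] = 0.063011

Answer: Price = V(0,0) = 0.0630


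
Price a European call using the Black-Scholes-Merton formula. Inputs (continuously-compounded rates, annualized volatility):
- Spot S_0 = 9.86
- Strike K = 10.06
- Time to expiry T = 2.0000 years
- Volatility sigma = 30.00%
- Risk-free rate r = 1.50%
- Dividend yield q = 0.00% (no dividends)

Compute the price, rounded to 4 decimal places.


Answer: Price = 1.6974

Derivation:
d1 = (ln(S/K) + (r - q + 0.5*sigma^2) * T) / (sigma * sqrt(T)) = 0.23551135
d2 = d1 - sigma * sqrt(T) = -0.18875272
exp(-rT) = 0.97044553; exp(-qT) = 1.00000000
C = S_0 * exp(-qT) * N(d1) - K * exp(-rT) * N(d2)
N(d1) = 0.59309407; N(d2) = 0.42514332
C = 9.8600 * 1.00000000 * 0.59309407 - 10.0600 * 0.97044553 * 0.42514332 = 1.6974


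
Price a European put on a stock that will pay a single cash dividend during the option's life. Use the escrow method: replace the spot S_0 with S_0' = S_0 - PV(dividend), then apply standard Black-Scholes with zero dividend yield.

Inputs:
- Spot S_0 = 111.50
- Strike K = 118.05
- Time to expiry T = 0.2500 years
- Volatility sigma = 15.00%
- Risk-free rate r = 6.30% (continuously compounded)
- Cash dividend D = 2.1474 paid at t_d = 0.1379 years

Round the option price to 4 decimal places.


PV(D) = D * exp(-r * t_d) = 2.1474 * 0.99134993 = 2.12882484
S_0' = S_0 - PV(D) = 111.5000 - 2.12882484 = 109.37117516
d1 = (ln(S_0'/K) + (r + sigma^2/2)*T) / (sigma*sqrt(T)) = -0.77064519
d2 = d1 - sigma*sqrt(T) = -0.84564519
exp(-rT) = 0.98437338
N(-d1) = 0.77954137; N(-d2) = 0.80112465
P = K * exp(-rT) * N(-d2) - S_0' * N(-d1) = 118.0500 * 0.98437338 * 0.80112465 - 109.37117516 * 0.77954137 = 7.8356

Answer: Price = 7.8356


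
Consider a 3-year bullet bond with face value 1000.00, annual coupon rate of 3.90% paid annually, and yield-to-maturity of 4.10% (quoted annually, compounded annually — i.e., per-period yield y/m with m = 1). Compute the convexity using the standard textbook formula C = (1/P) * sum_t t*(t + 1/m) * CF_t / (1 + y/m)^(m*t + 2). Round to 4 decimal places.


Answer: Convexity = 10.5254

Derivation:
Coupon per period c = face * coupon_rate / m = 39.000000
Periods per year m = 1; per-period yield y/m = 0.041000
Number of cashflows N = 3
Cashflows (t years, CF_t, discount factor 1/(1+y/m)^(m*t), PV):
  t = 1.0000: CF_t = 39.000000, DF = 0.960615, PV = 37.463977
  t = 2.0000: CF_t = 39.000000, DF = 0.922781, PV = 35.988450
  t = 3.0000: CF_t = 1039.000000, DF = 0.886437, PV = 921.007908
Price P = sum_t PV_t = 994.460335
Convexity numerator sum_t t*(t + 1/m) * CF_t / (1+y/m)^(m*t + 2):
  t = 1.0000: term = 69.142076
  t = 2.0000: term = 199.256703
  t = 3.0000: term = 10198.660761
Convexity = (1/P) * sum = 10467.059540 / 994.460335 = 10.525367


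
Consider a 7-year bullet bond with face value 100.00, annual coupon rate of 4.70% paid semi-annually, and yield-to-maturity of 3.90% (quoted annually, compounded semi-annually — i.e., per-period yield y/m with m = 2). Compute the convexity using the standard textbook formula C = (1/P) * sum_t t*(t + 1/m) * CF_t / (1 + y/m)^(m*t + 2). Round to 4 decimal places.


Coupon per period c = face * coupon_rate / m = 2.350000
Periods per year m = 2; per-period yield y/m = 0.019500
Number of cashflows N = 14
Cashflows (t years, CF_t, discount factor 1/(1+y/m)^(m*t), PV):
  t = 0.5000: CF_t = 2.350000, DF = 0.980873, PV = 2.305051
  t = 1.0000: CF_t = 2.350000, DF = 0.962112, PV = 2.260963
  t = 1.5000: CF_t = 2.350000, DF = 0.943709, PV = 2.217717
  t = 2.0000: CF_t = 2.350000, DF = 0.925659, PV = 2.175299
  t = 2.5000: CF_t = 2.350000, DF = 0.907954, PV = 2.133692
  t = 3.0000: CF_t = 2.350000, DF = 0.890588, PV = 2.092881
  t = 3.5000: CF_t = 2.350000, DF = 0.873553, PV = 2.052850
  t = 4.0000: CF_t = 2.350000, DF = 0.856845, PV = 2.013585
  t = 4.5000: CF_t = 2.350000, DF = 0.840456, PV = 1.975071
  t = 5.0000: CF_t = 2.350000, DF = 0.824380, PV = 1.937294
  t = 5.5000: CF_t = 2.350000, DF = 0.808613, PV = 1.900239
  t = 6.0000: CF_t = 2.350000, DF = 0.793146, PV = 1.863894
  t = 6.5000: CF_t = 2.350000, DF = 0.777976, PV = 1.828243
  t = 7.0000: CF_t = 102.350000, DF = 0.763095, PV = 78.102804
Price P = sum_t PV_t = 104.859584
Convexity numerator sum_t t*(t + 1/m) * CF_t / (1+y/m)^(m*t + 2):
  t = 0.5000: term = 1.108859
  t = 1.0000: term = 3.262948
  t = 1.5000: term = 6.401076
  t = 2.0000: term = 10.464404
  t = 2.5000: term = 15.396376
  t = 3.0000: term = 21.142645
  t = 3.5000: term = 27.650999
  t = 4.0000: term = 34.871294
  t = 4.5000: term = 42.755388
  t = 5.0000: term = 51.257072
  t = 5.5000: term = 60.332012
  t = 6.0000: term = 69.937684
  t = 6.5000: term = 80.033315
  t = 7.0000: term = 3945.040523
Convexity = (1/P) * sum = 4369.654595 / 104.859584 = 41.671485

Answer: Convexity = 41.6715


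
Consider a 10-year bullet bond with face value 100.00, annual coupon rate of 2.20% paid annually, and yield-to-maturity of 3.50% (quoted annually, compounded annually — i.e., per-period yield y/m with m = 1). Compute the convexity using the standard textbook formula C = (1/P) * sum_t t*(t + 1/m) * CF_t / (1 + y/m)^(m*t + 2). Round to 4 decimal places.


Answer: Convexity = 89.4019

Derivation:
Coupon per period c = face * coupon_rate / m = 2.200000
Periods per year m = 1; per-period yield y/m = 0.035000
Number of cashflows N = 10
Cashflows (t years, CF_t, discount factor 1/(1+y/m)^(m*t), PV):
  t = 1.0000: CF_t = 2.200000, DF = 0.966184, PV = 2.125604
  t = 2.0000: CF_t = 2.200000, DF = 0.933511, PV = 2.053724
  t = 3.0000: CF_t = 2.200000, DF = 0.901943, PV = 1.984274
  t = 4.0000: CF_t = 2.200000, DF = 0.871442, PV = 1.917173
  t = 5.0000: CF_t = 2.200000, DF = 0.841973, PV = 1.852341
  t = 6.0000: CF_t = 2.200000, DF = 0.813501, PV = 1.789701
  t = 7.0000: CF_t = 2.200000, DF = 0.785991, PV = 1.729180
  t = 8.0000: CF_t = 2.200000, DF = 0.759412, PV = 1.670705
  t = 9.0000: CF_t = 2.200000, DF = 0.733731, PV = 1.614208
  t = 10.0000: CF_t = 102.200000, DF = 0.708919, PV = 72.451503
Price P = sum_t PV_t = 89.188413
Convexity numerator sum_t t*(t + 1/m) * CF_t / (1+y/m)^(m*t + 2):
  t = 1.0000: term = 3.968548
  t = 2.0000: term = 11.503037
  t = 3.0000: term = 22.228092
  t = 4.0000: term = 35.794028
  t = 5.0000: term = 51.875403
  t = 6.0000: term = 70.169628
  t = 7.0000: term = 90.395656
  t = 8.0000: term = 112.292740
  t = 9.0000: term = 135.619251
  t = 10.0000: term = 7439.767839
Convexity = (1/P) * sum = 7973.614223 / 89.188413 = 89.401907


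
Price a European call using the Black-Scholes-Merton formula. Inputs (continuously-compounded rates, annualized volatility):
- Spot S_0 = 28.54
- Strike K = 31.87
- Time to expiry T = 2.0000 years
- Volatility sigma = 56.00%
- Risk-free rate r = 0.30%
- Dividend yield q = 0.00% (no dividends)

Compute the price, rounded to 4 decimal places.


Answer: Price = 7.7767

Derivation:
d1 = (ln(S/K) + (r - q + 0.5*sigma^2) * T) / (sigma * sqrt(T)) = 0.26420727
d2 = d1 - sigma * sqrt(T) = -0.52775232
exp(-rT) = 0.99401796; exp(-qT) = 1.00000000
C = S_0 * exp(-qT) * N(d1) - K * exp(-rT) * N(d2)
N(d1) = 0.60418990; N(d2) = 0.29883563
C = 28.5400 * 1.00000000 * 0.60418990 - 31.8700 * 0.99401796 * 0.29883563 = 7.7767


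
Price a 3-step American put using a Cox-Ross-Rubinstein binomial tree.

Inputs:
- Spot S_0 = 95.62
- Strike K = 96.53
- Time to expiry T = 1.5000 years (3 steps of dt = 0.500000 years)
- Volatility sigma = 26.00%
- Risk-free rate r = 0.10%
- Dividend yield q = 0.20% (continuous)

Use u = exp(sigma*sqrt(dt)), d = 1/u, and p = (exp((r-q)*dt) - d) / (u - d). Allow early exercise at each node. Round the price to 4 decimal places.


dt = T/N = 0.500000
u = exp(sigma*sqrt(dt)) = 1.201833; d = 1/u = 0.832062
p = (exp((r-q)*dt) - d) / (u - d) = 0.452815
Discount per step: exp(-r*dt) = 0.999500
Stock lattice S(k, i) with i counting down-moves:
  k=0: S(0,0) = 95.6200
  k=1: S(1,0) = 114.9193; S(1,1) = 79.5618
  k=2: S(2,0) = 138.1137; S(2,1) = 95.6200; S(2,2) = 66.2004
  k=3: S(3,0) = 165.9896; S(3,1) = 114.9193; S(3,2) = 79.5618; S(3,3) = 55.0829
Terminal payoffs V(N, i) = max(K - S_T, 0):
  V(3,0) = 0.000000; V(3,1) = 0.000000; V(3,2) = 16.968187; V(3,3) = 41.447134
Backward induction: V(k, i) = exp(-r*dt) * [p * V(k+1, i) + (1-p) * V(k+1, i+1)]; then take max(V_cont, immediate exercise) for American.
  V(2,0) = exp(-r*dt) * [p*0.000000 + (1-p)*0.000000] = 0.000000; exercise = 0.000000; V(2,0) = max -> 0.000000
  V(2,1) = exp(-r*dt) * [p*0.000000 + (1-p)*16.968187] = 9.280092; exercise = 0.910000; V(2,1) = max -> 9.280092
  V(2,2) = exp(-r*dt) * [p*16.968187 + (1-p)*41.447134] = 30.347516; exercise = 30.329602; V(2,2) = max -> 30.347516
  V(1,0) = exp(-r*dt) * [p*0.000000 + (1-p)*9.280092] = 5.075387; exercise = 0.000000; V(1,0) = max -> 5.075387
  V(1,1) = exp(-r*dt) * [p*9.280092 + (1-p)*30.347516] = 20.797465; exercise = 16.968187; V(1,1) = max -> 20.797465
  V(0,0) = exp(-r*dt) * [p*5.075387 + (1-p)*20.797465] = 13.671431; exercise = 0.910000; V(0,0) = max -> 13.671431

Answer: Price = V(0,0) = 13.6714


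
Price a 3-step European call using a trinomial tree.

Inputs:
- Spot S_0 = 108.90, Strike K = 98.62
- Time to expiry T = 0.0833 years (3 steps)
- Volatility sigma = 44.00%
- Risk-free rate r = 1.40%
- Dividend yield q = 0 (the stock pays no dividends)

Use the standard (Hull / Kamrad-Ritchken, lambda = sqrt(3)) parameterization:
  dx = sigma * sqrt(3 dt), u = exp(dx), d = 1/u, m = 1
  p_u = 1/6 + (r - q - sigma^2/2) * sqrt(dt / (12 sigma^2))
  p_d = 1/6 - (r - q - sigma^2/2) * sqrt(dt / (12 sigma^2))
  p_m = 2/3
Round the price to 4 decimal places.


Answer: Price = V(0,0) = 12.0709

Derivation:
dt = T/N = 0.027767; dx = sigma*sqrt(3*dt) = 0.126992
u = exp(dx) = 1.135408; d = 1/u = 0.880741
p_u = 0.157615, p_m = 0.666667, p_d = 0.175719
Discount per step: exp(-r*dt) = 0.999611
Stock lattice S(k, j) with j the centered position index:
  k=0: S(0,+0) = 108.9000
  k=1: S(1,-1) = 95.9127; S(1,+0) = 108.9000; S(1,+1) = 123.6459
  k=2: S(2,-2) = 84.4742; S(2,-1) = 95.9127; S(2,+0) = 108.9000; S(2,+1) = 123.6459; S(2,+2) = 140.3885
  k=3: S(3,-3) = 74.3999; S(3,-2) = 84.4742; S(3,-1) = 95.9127; S(3,+0) = 108.9000; S(3,+1) = 123.6459; S(3,+2) = 140.3885; S(3,+3) = 159.3981
Terminal payoffs V(N, j) = max(S_T - K, 0):
  V(3,-3) = 0.000000; V(3,-2) = 0.000000; V(3,-1) = 0.000000; V(3,+0) = 10.280000; V(3,+1) = 25.025881; V(3,+2) = 41.768466; V(3,+3) = 60.778123
Backward induction: V(k, j) = exp(-r*dt) * [p_u * V(k+1, j+1) + p_m * V(k+1, j) + p_d * V(k+1, j-1)]
  V(2,-2) = exp(-r*dt) * [p_u*0.000000 + p_m*0.000000 + p_d*0.000000] = 0.000000
  V(2,-1) = exp(-r*dt) * [p_u*10.280000 + p_m*0.000000 + p_d*0.000000] = 1.619648
  V(2,+0) = exp(-r*dt) * [p_u*25.025881 + p_m*10.280000 + p_d*0.000000] = 10.793580
  V(2,+1) = exp(-r*dt) * [p_u*41.768466 + p_m*25.025881 + p_d*10.280000] = 25.063884
  V(2,+2) = exp(-r*dt) * [p_u*60.778123 + p_m*41.768466 + p_d*25.025881] = 41.806424
  V(1,-1) = exp(-r*dt) * [p_u*10.793580 + p_m*1.619648 + p_d*0.000000] = 2.779910
  V(1,+0) = exp(-r*dt) * [p_u*25.063884 + p_m*10.793580 + p_d*1.619648] = 11.426314
  V(1,+1) = exp(-r*dt) * [p_u*41.806424 + p_m*25.063884 + p_d*10.793580] = 25.185400
  V(0,+0) = exp(-r*dt) * [p_u*25.185400 + p_m*11.426314 + p_d*2.779910] = 12.070918


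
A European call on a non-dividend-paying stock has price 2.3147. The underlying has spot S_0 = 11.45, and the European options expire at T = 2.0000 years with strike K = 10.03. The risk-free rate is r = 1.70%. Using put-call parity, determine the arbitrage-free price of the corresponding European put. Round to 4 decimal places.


Answer: Put price = 0.5594

Derivation:
Put-call parity: C - P = S_0 * exp(-qT) - K * exp(-rT).
S_0 * exp(-qT) = 11.4500 * 1.00000000 = 11.45000000
K * exp(-rT) = 10.0300 * 0.96657150 = 9.69471219
P = C - S*exp(-qT) + K*exp(-rT)
P = 2.3147 - 11.45000000 + 9.69471219 = 0.5594


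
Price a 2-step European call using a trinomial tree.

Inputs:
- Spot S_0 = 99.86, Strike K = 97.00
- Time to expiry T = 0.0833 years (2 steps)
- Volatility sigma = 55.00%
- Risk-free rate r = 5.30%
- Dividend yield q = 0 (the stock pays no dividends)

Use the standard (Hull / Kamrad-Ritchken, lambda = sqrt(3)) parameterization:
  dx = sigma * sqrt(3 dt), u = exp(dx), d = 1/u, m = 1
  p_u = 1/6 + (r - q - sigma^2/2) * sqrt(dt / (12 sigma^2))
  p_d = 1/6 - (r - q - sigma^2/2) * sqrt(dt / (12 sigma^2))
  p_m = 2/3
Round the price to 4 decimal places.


dt = T/N = 0.041650; dx = sigma*sqrt(3*dt) = 0.194415
u = exp(dx) = 1.214601; d = 1/u = 0.823316
p_u = 0.156143, p_m = 0.666667, p_d = 0.177191
Discount per step: exp(-r*dt) = 0.997795
Stock lattice S(k, j) with j the centered position index:
  k=0: S(0,+0) = 99.8600
  k=1: S(1,-1) = 82.2163; S(1,+0) = 99.8600; S(1,+1) = 121.2900
  k=2: S(2,-2) = 67.6900; S(2,-1) = 82.2163; S(2,+0) = 99.8600; S(2,+1) = 121.2900; S(2,+2) = 147.3190
Terminal payoffs V(N, j) = max(S_T - K, 0):
  V(2,-2) = 0.000000; V(2,-1) = 0.000000; V(2,+0) = 2.860000; V(2,+1) = 24.290037; V(2,+2) = 50.318977
Backward induction: V(k, j) = exp(-r*dt) * [p_u * V(k+1, j+1) + p_m * V(k+1, j) + p_d * V(k+1, j-1)]
  V(1,-1) = exp(-r*dt) * [p_u*2.860000 + p_m*0.000000 + p_d*0.000000] = 0.445583
  V(1,+0) = exp(-r*dt) * [p_u*24.290037 + p_m*2.860000 + p_d*0.000000] = 5.686807
  V(1,+1) = exp(-r*dt) * [p_u*50.318977 + p_m*24.290037 + p_d*2.860000] = 24.502907
  V(0,+0) = exp(-r*dt) * [p_u*24.502907 + p_m*5.686807 + p_d*0.445583] = 7.679134

Answer: Price = V(0,0) = 7.6791


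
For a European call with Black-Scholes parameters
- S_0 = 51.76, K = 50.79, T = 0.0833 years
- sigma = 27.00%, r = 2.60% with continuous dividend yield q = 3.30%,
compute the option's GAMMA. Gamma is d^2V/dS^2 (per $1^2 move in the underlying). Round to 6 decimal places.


Answer: Gamma = 0.094996

Derivation:
d1 = 0.2742494086; d2 = 0.1963227123
phi(d1) = 0.3842181064; exp(-qT) = 0.9972548748; exp(-rT) = 0.9978365437
Gamma = exp(-qT) * phi(d1) / (S * sigma * sqrt(T)) = 0.9972548748 * 0.3842181064 / (51.7600 * 0.2700 * 0.2886173938) = 0.094996


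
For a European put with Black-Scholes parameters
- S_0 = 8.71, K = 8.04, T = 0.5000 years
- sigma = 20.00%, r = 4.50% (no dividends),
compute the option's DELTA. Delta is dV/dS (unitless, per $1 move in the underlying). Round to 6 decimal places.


d1 = 0.7957971177; d2 = 0.6543757615
phi(d1) = 0.2906646565; exp(-qT) = 1.0000000000; exp(-rT) = 0.9777512372
N(-d1) = 0.2130749837
Delta = -exp(-qT) * N(-d1) = -1.0000000000 * 0.2130749837 = -0.213075

Answer: Delta = -0.213075


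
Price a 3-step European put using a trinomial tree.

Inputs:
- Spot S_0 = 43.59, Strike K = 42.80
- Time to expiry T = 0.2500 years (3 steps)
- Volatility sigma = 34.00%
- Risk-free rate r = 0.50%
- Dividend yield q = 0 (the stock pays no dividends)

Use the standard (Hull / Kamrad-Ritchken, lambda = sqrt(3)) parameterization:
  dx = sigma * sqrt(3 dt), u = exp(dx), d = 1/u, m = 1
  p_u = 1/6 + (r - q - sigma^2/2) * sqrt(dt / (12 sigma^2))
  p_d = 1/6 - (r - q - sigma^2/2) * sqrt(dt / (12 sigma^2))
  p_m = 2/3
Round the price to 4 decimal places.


dt = T/N = 0.083333; dx = sigma*sqrt(3*dt) = 0.170000
u = exp(dx) = 1.185305; d = 1/u = 0.843665
p_u = 0.153725, p_m = 0.666667, p_d = 0.179608
Discount per step: exp(-r*dt) = 0.999583
Stock lattice S(k, j) with j the centered position index:
  k=0: S(0,+0) = 43.5900
  k=1: S(1,-1) = 36.7753; S(1,+0) = 43.5900; S(1,+1) = 51.6674
  k=2: S(2,-2) = 31.0261; S(2,-1) = 36.7753; S(2,+0) = 43.5900; S(2,+1) = 51.6674; S(2,+2) = 61.2417
  k=3: S(3,-3) = 26.1756; S(3,-2) = 31.0261; S(3,-1) = 36.7753; S(3,+0) = 43.5900; S(3,+1) = 51.6674; S(3,+2) = 61.2417; S(3,+3) = 72.5900
Terminal payoffs V(N, j) = max(K - S_T, 0):
  V(3,-3) = 16.624398; V(3,-2) = 11.773932; V(3,-1) = 6.024651; V(3,+0) = 0.000000; V(3,+1) = 0.000000; V(3,+2) = 0.000000; V(3,+3) = 0.000000
Backward induction: V(k, j) = exp(-r*dt) * [p_u * V(k+1, j+1) + p_m * V(k+1, j) + p_d * V(k+1, j-1)]
  V(2,-2) = exp(-r*dt) * [p_u*6.024651 + p_m*11.773932 + p_d*16.624398] = 11.756403
  V(2,-1) = exp(-r*dt) * [p_u*0.000000 + p_m*6.024651 + p_d*11.773932] = 6.128570
  V(2,+0) = exp(-r*dt) * [p_u*0.000000 + p_m*0.000000 + p_d*6.024651] = 1.081624
  V(2,+1) = exp(-r*dt) * [p_u*0.000000 + p_m*0.000000 + p_d*0.000000] = 0.000000
  V(2,+2) = exp(-r*dt) * [p_u*0.000000 + p_m*0.000000 + p_d*0.000000] = 0.000000
  V(1,-1) = exp(-r*dt) * [p_u*1.081624 + p_m*6.128570 + p_d*11.756403] = 6.360878
  V(1,+0) = exp(-r*dt) * [p_u*0.000000 + p_m*1.081624 + p_d*6.128570] = 1.821063
  V(1,+1) = exp(-r*dt) * [p_u*0.000000 + p_m*0.000000 + p_d*1.081624] = 0.194187
  V(0,+0) = exp(-r*dt) * [p_u*0.194187 + p_m*1.821063 + p_d*6.360878] = 2.385363

Answer: Price = V(0,0) = 2.3854


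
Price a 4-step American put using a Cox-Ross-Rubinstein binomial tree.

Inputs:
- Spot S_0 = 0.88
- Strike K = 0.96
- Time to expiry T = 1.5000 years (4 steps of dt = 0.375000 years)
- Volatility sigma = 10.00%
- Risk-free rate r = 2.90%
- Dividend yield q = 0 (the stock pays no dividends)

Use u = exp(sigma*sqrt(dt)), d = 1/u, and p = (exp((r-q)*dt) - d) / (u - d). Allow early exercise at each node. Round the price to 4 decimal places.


Answer: Price = V(0,0) = 0.0800

Derivation:
dt = T/N = 0.375000
u = exp(sigma*sqrt(dt)) = 1.063151; d = 1/u = 0.940600
p = (exp((r-q)*dt) - d) / (u - d) = 0.573918
Discount per step: exp(-r*dt) = 0.989184
Stock lattice S(k, i) with i counting down-moves:
  k=0: S(0,0) = 0.8800
  k=1: S(1,0) = 0.9356; S(1,1) = 0.8277
  k=2: S(2,0) = 0.9947; S(2,1) = 0.8800; S(2,2) = 0.7786
  k=3: S(3,0) = 1.0575; S(3,1) = 0.9356; S(3,2) = 0.8277; S(3,3) = 0.7323
  k=4: S(4,0) = 1.1242; S(4,1) = 0.9947; S(4,2) = 0.8800; S(4,3) = 0.7786; S(4,4) = 0.6888
Terminal payoffs V(N, i) = max(K - S_T, 0):
  V(4,0) = 0.000000; V(4,1) = 0.000000; V(4,2) = 0.080000; V(4,3) = 0.181439; V(4,4) = 0.271185
Backward induction: V(k, i) = exp(-r*dt) * [p * V(k+1, i) + (1-p) * V(k+1, i+1)]; then take max(V_cont, immediate exercise) for American.
  V(3,0) = exp(-r*dt) * [p*0.000000 + (1-p)*0.000000] = 0.000000; exercise = 0.000000; V(3,0) = max -> 0.000000
  V(3,1) = exp(-r*dt) * [p*0.000000 + (1-p)*0.080000] = 0.033718; exercise = 0.024427; V(3,1) = max -> 0.033718
  V(3,2) = exp(-r*dt) * [p*0.080000 + (1-p)*0.181439] = 0.121889; exercise = 0.132272; V(3,2) = max -> 0.132272
  V(3,3) = exp(-r*dt) * [p*0.181439 + (1-p)*0.271185] = 0.217302; exercise = 0.227685; V(3,3) = max -> 0.227685
  V(2,0) = exp(-r*dt) * [p*0.000000 + (1-p)*0.033718] = 0.014211; exercise = 0.000000; V(2,0) = max -> 0.014211
  V(2,1) = exp(-r*dt) * [p*0.033718 + (1-p)*0.132272] = 0.074891; exercise = 0.080000; V(2,1) = max -> 0.080000
  V(2,2) = exp(-r*dt) * [p*0.132272 + (1-p)*0.227685] = 0.171056; exercise = 0.181439; V(2,2) = max -> 0.181439
  V(1,0) = exp(-r*dt) * [p*0.014211 + (1-p)*0.080000] = 0.041786; exercise = 0.024427; V(1,0) = max -> 0.041786
  V(1,1) = exp(-r*dt) * [p*0.080000 + (1-p)*0.181439] = 0.121889; exercise = 0.132272; V(1,1) = max -> 0.132272
  V(0,0) = exp(-r*dt) * [p*0.041786 + (1-p)*0.132272] = 0.079471; exercise = 0.080000; V(0,0) = max -> 0.080000


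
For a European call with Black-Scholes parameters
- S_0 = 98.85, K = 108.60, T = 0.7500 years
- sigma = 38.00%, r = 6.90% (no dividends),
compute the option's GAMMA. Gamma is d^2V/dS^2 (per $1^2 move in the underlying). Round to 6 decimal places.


Answer: Gamma = 0.012256

Derivation:
d1 = 0.0359541602; d2 = -0.2931354932
phi(d1) = 0.3986845070; exp(-qT) = 1.0000000000; exp(-rT) = 0.9495662287
Gamma = exp(-qT) * phi(d1) / (S * sigma * sqrt(T)) = 1.0000000000 * 0.3986845070 / (98.8500 * 0.3800 * 0.8660254038) = 0.012256


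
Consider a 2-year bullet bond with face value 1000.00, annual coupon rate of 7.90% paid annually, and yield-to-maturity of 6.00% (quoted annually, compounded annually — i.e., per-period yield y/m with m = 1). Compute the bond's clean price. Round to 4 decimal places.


Answer: Price = 1034.8345

Derivation:
Coupon per period c = face * coupon_rate / m = 79.000000
Periods per year m = 1; per-period yield y/m = 0.060000
Number of cashflows N = 2
Cashflows (t years, CF_t, discount factor 1/(1+y/m)^(m*t), PV):
  t = 1.0000: CF_t = 79.000000, DF = 0.943396, PV = 74.528302
  t = 2.0000: CF_t = 1079.000000, DF = 0.889996, PV = 960.306159
Price P = sum_t PV_t = 1034.834461


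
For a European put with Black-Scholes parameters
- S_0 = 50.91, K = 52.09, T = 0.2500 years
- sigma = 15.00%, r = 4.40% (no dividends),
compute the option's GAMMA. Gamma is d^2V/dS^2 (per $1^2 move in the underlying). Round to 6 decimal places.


d1 = -0.1213483179; d2 = -0.1963483179
phi(d1) = 0.3960157720; exp(-qT) = 1.0000000000; exp(-rT) = 0.9890602788
Gamma = exp(-qT) * phi(d1) / (S * sigma * sqrt(T)) = 1.0000000000 * 0.3960157720 / (50.9100 * 0.1500 * 0.5000000000) = 0.103717

Answer: Gamma = 0.103717


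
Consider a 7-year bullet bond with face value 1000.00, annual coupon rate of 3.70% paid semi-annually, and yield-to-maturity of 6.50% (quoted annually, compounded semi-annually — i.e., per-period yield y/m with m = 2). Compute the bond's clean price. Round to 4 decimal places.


Coupon per period c = face * coupon_rate / m = 18.500000
Periods per year m = 2; per-period yield y/m = 0.032500
Number of cashflows N = 14
Cashflows (t years, CF_t, discount factor 1/(1+y/m)^(m*t), PV):
  t = 0.5000: CF_t = 18.500000, DF = 0.968523, PV = 17.917676
  t = 1.0000: CF_t = 18.500000, DF = 0.938037, PV = 17.353681
  t = 1.5000: CF_t = 18.500000, DF = 0.908510, PV = 16.807439
  t = 2.0000: CF_t = 18.500000, DF = 0.879913, PV = 16.278391
  t = 2.5000: CF_t = 18.500000, DF = 0.852216, PV = 15.765997
  t = 3.0000: CF_t = 18.500000, DF = 0.825391, PV = 15.269730
  t = 3.5000: CF_t = 18.500000, DF = 0.799410, PV = 14.789085
  t = 4.0000: CF_t = 18.500000, DF = 0.774247, PV = 14.323569
  t = 4.5000: CF_t = 18.500000, DF = 0.749876, PV = 13.872706
  t = 5.0000: CF_t = 18.500000, DF = 0.726272, PV = 13.436035
  t = 5.5000: CF_t = 18.500000, DF = 0.703411, PV = 13.013109
  t = 6.0000: CF_t = 18.500000, DF = 0.681270, PV = 12.603495
  t = 6.5000: CF_t = 18.500000, DF = 0.659826, PV = 12.206775
  t = 7.0000: CF_t = 1018.500000, DF = 0.639056, PV = 650.878894
Price P = sum_t PV_t = 844.516582

Answer: Price = 844.5166


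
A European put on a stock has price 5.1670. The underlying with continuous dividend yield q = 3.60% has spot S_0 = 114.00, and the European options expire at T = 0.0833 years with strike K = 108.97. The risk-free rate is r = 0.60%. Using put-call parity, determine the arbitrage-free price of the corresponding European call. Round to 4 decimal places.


Answer: Call price = 9.9101

Derivation:
Put-call parity: C - P = S_0 * exp(-qT) - K * exp(-rT).
S_0 * exp(-qT) = 114.0000 * 0.99700569 = 113.65864888
K * exp(-rT) = 108.9700 * 0.99950032 = 108.91555040
C = P + S*exp(-qT) - K*exp(-rT)
C = 5.1670 + 113.65864888 - 108.91555040 = 9.9101


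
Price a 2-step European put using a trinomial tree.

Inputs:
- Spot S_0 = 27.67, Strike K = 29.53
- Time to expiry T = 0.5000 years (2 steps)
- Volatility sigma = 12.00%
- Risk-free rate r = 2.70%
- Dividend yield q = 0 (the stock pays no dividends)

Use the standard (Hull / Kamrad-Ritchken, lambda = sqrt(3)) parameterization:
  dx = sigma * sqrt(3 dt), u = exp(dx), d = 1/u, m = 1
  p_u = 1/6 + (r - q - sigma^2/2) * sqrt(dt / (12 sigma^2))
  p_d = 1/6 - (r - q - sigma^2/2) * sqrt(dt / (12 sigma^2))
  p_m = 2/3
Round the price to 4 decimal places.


dt = T/N = 0.250000; dx = sigma*sqrt(3*dt) = 0.103923
u = exp(dx) = 1.109515; d = 1/u = 0.901295
p_u = 0.190482, p_m = 0.666667, p_d = 0.142851
Discount per step: exp(-r*dt) = 0.993273
Stock lattice S(k, j) with j the centered position index:
  k=0: S(0,+0) = 27.6700
  k=1: S(1,-1) = 24.9388; S(1,+0) = 27.6700; S(1,+1) = 30.7003
  k=2: S(2,-2) = 22.4772; S(2,-1) = 24.9388; S(2,+0) = 27.6700; S(2,+1) = 30.7003; S(2,+2) = 34.0624
Terminal payoffs V(N, j) = max(K - S_T, 0):
  V(2,-2) = 7.052772; V(2,-1) = 4.591177; V(2,+0) = 1.860000; V(2,+1) = 0.000000; V(2,+2) = 0.000000
Backward induction: V(k, j) = exp(-r*dt) * [p_u * V(k+1, j+1) + p_m * V(k+1, j) + p_d * V(k+1, j-1)]
  V(1,-1) = exp(-r*dt) * [p_u*1.860000 + p_m*4.591177 + p_d*7.052772] = 4.392825
  V(1,+0) = exp(-r*dt) * [p_u*0.000000 + p_m*1.860000 + p_d*4.591177] = 1.883100
  V(1,+1) = exp(-r*dt) * [p_u*0.000000 + p_m*0.000000 + p_d*1.860000] = 0.263915
  V(0,+0) = exp(-r*dt) * [p_u*0.263915 + p_m*1.883100 + p_d*4.392825] = 1.920186

Answer: Price = V(0,0) = 1.9202


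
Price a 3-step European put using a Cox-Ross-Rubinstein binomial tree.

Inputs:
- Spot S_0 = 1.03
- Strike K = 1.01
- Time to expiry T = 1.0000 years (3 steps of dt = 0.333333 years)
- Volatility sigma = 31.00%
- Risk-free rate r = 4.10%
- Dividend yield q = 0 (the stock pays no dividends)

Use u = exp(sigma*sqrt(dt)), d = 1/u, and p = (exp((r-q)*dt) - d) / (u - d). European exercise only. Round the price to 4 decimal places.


dt = T/N = 0.333333
u = exp(sigma*sqrt(dt)) = 1.195995; d = 1/u = 0.836124
p = (exp((r-q)*dt) - d) / (u - d) = 0.493612
Discount per step: exp(-r*dt) = 0.986426
Stock lattice S(k, i) with i counting down-moves:
  k=0: S(0,0) = 1.0300
  k=1: S(1,0) = 1.2319; S(1,1) = 0.8612
  k=2: S(2,0) = 1.4733; S(2,1) = 1.0300; S(2,2) = 0.7201
  k=3: S(3,0) = 1.7621; S(3,1) = 1.2319; S(3,2) = 0.8612; S(3,3) = 0.6021
Terminal payoffs V(N, i) = max(K - S_T, 0):
  V(3,0) = 0.000000; V(3,1) = 0.000000; V(3,2) = 0.148792; V(3,3) = 0.407927
Backward induction: V(k, i) = exp(-r*dt) * [p * V(k+1, i) + (1-p) * V(k+1, i+1)].
  V(2,0) = exp(-r*dt) * [p*0.000000 + (1-p)*0.000000] = 0.000000
  V(2,1) = exp(-r*dt) * [p*0.000000 + (1-p)*0.148792] = 0.074324
  V(2,2) = exp(-r*dt) * [p*0.148792 + (1-p)*0.407927] = 0.276214
  V(1,0) = exp(-r*dt) * [p*0.000000 + (1-p)*0.074324] = 0.037126
  V(1,1) = exp(-r*dt) * [p*0.074324 + (1-p)*0.276214] = 0.174162
  V(0,0) = exp(-r*dt) * [p*0.037126 + (1-p)*0.174162] = 0.105074

Answer: Price = V(0,0) = 0.1051


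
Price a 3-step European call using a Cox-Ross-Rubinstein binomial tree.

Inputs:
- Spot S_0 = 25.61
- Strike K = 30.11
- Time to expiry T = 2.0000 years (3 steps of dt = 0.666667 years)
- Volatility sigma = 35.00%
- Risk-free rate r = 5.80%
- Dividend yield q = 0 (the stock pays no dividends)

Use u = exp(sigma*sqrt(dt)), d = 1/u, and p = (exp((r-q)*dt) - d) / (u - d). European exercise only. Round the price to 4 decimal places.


dt = T/N = 0.666667
u = exp(sigma*sqrt(dt)) = 1.330791; d = 1/u = 0.751433
p = (exp((r-q)*dt) - d) / (u - d) = 0.497086
Discount per step: exp(-r*dt) = 0.962071
Stock lattice S(k, i) with i counting down-moves:
  k=0: S(0,0) = 25.6100
  k=1: S(1,0) = 34.0816; S(1,1) = 19.2442
  k=2: S(2,0) = 45.3555; S(2,1) = 25.6100; S(2,2) = 14.4607
  k=3: S(3,0) = 60.3587; S(3,1) = 34.0816; S(3,2) = 19.2442; S(3,3) = 10.8662
Terminal payoffs V(N, i) = max(S_T - K, 0):
  V(3,0) = 30.248653; V(3,1) = 3.971568; V(3,2) = 0.000000; V(3,3) = 0.000000
Backward induction: V(k, i) = exp(-r*dt) * [p * V(k+1, i) + (1-p) * V(k+1, i+1)].
  V(2,0) = exp(-r*dt) * [p*30.248653 + (1-p)*3.971568] = 16.387489
  V(2,1) = exp(-r*dt) * [p*3.971568 + (1-p)*0.000000] = 1.899333
  V(2,2) = exp(-r*dt) * [p*0.000000 + (1-p)*0.000000] = 0.000000
  V(1,0) = exp(-r*dt) * [p*16.387489 + (1-p)*1.899333] = 8.756002
  V(1,1) = exp(-r*dt) * [p*1.899333 + (1-p)*0.000000] = 0.908323
  V(0,0) = exp(-r*dt) * [p*8.756002 + (1-p)*0.908323] = 4.626887

Answer: Price = V(0,0) = 4.6269
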